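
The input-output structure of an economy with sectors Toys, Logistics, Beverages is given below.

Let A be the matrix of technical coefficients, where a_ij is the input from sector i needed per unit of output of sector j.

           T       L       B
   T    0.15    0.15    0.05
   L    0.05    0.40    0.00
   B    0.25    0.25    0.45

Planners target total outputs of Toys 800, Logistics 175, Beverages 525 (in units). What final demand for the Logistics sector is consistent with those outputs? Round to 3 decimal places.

d_L = 65.000

I − A =
  [   0.85    -0.15    -0.05]
  [  -0.05     0.60     0.00]
  [  -0.25    -0.25     0.55]
d = (I − A) x:
  d_T = (+0.85)·800 + (-0.15)·175 + (-0.05)·525 = 627.500
  d_L = (-0.05)·800 + (+0.60)·175 + (+0.00)·525 = 65.000
  d_B = (-0.25)·800 + (-0.25)·175 + (+0.55)·525 = 45.000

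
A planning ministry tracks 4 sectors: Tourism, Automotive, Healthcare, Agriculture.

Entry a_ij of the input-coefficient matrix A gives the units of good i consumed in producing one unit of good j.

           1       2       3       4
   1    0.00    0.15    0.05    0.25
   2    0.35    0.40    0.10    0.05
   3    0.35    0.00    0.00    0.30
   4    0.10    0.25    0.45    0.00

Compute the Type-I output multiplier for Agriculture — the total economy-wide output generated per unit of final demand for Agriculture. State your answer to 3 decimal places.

m_4 = 2.974

I − A =
  [   1.00    -0.15    -0.05    -0.25]
  [  -0.35     0.60    -0.10    -0.05]
  [  -0.35     0.00     1.00    -0.30]
  [  -0.10    -0.25    -0.45     1.00]
Compute the cofactors C_ij = (−1)^(i+j)·(3×3 minor ij) of I−A; the adjugate is their transpose:
adj(I−A) = Cᵀ =
  [ 0.499000   0.196000   0.121500   0.171000]
  [ 0.353625   0.781625   0.177125   0.180625]
  [ 0.249875   0.153875   0.497375   0.219375]
  [ 0.250750   0.284250   0.280250   0.531750]
det(I−A) = Σ_j (I−A)_1j·C_1j = (1.00)(0.499000) + (-0.15)(0.353625) + (-0.05)(0.249875) + (-0.25)(0.250750) = 0.370775
(I − A)⁻¹ = adj(I−A) / det(I−A) ≈
  [   1.3458     0.5286     0.3277     0.4612]
  [   0.9537     2.1081     0.4777     0.4872]
  [   0.6739     0.4150     1.3414     0.5917]
  [   0.6763     0.7666     0.7558     1.4342]
The output multiplier for sector j is the column-j sum of the Leontief inverse (I − A)⁻¹ = adj(I−A) / det(I−A).
Column 4 of adj(I−A): (0.171000, 0.180625, 0.219375, 0.531750); det(I−A) = 0.370775.
m_4 = (0.171000 + 0.180625 + 0.219375 + 0.531750) / 0.370775 = 1.10275 / 0.370775 ≈ 2.974.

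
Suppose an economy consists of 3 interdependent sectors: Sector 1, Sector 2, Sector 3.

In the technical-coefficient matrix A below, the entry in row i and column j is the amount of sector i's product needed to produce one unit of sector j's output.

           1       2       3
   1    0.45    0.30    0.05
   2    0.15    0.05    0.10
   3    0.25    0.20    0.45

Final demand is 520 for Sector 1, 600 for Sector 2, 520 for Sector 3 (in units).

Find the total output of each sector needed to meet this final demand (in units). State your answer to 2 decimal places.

x_1 = 1762.08, x_2 = 1137.16, x_3 = 2159.91

I − A =
  [   0.55    -0.30    -0.05]
  [  -0.15     0.95    -0.10]
  [  -0.25    -0.20     0.55]
Cofactors of I−A, C_ij = (−1)^(i+j)·(minor ij) (rows/columns in the sector order above):
  C_11 = (0.95)(0.55) − (-0.10)(-0.20) = 0.5025
  C_12 = −[(-0.15)(0.55) − (-0.10)(-0.25)] = 0.1075
  C_13 = (-0.15)(-0.20) − (0.95)(-0.25) = 0.2675
  C_21 = −[(-0.30)(0.55) − (-0.05)(-0.20)] = 0.1750
  C_22 = (0.55)(0.55) − (-0.05)(-0.25) = 0.2900
  C_23 = −[(0.55)(-0.20) − (-0.30)(-0.25)] = 0.1850
  C_31 = (-0.30)(-0.10) − (-0.05)(0.95) = 0.0775
  C_32 = −[(0.55)(-0.10) − (-0.05)(-0.15)] = 0.0625
  C_33 = (0.55)(0.95) − (-0.30)(-0.15) = 0.4775
det(I−A) = Σ_j (I−A)_1j·C_1j = (0.55)(0.5025) + (-0.30)(0.1075) + (-0.05)(0.2675) = 0.23075
adj(I−A) = Cᵀ =
  [ 0.5025   0.1750   0.0775]
  [ 0.1075   0.2900   0.0625]
  [ 0.2675   0.1850   0.4775]
(I − A)⁻¹ = adj(I−A) / det(I−A) ≈
  [   2.1777     0.7584     0.3359]
  [   0.4659     1.2568     0.2709]
  [   1.1593     0.8017     2.0693]
x = (I − A)⁻¹ d = adj(I−A)·d / det(I−A), with det(I−A) = 0.23075:
  x_1 = (0.5025·520 + 0.1750·600 + 0.0775·520) / 0.23075 = 406.60 / 0.23075 ≈ 1762.08
  x_2 = (0.1075·520 + 0.2900·600 + 0.0625·520) / 0.23075 = 262.40 / 0.23075 ≈ 1137.16
  x_3 = (0.2675·520 + 0.1850·600 + 0.4775·520) / 0.23075 = 498.40 / 0.23075 ≈ 2159.91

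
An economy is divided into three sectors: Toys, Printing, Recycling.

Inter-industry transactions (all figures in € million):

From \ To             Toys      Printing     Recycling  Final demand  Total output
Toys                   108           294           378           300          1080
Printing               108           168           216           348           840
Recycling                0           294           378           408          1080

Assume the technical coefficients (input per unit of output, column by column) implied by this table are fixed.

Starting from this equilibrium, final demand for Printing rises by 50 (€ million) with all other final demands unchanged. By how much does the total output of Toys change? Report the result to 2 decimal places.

Δx_T = 47.30

Technical coefficients a_ij = z_ij / X_j:
  a_TT = 108/1080 = 0.10, a_PT = 108/1080 = 0.10, a_RT = 0/1080 = 0.00
  a_TP = 294/840 = 0.35, a_PP = 168/840 = 0.20, a_RP = 294/840 = 0.35
  a_TR = 378/1080 = 0.35, a_PR = 216/1080 = 0.20, a_RR = 378/1080 = 0.35
I − A =
  [   0.90    -0.35    -0.35]
  [  -0.10     0.80    -0.20]
  [   0.00    -0.35     0.65]
Cofactors of I−A, C_ij = (−1)^(i+j)·(minor ij) (rows/columns in the sector order above):
  C_11 = (0.80)(0.65) − (-0.20)(-0.35) = 0.4500
  C_12 = −[(-0.10)(0.65) − (-0.20)(0.00)] = 0.0650
  C_13 = (-0.10)(-0.35) − (0.80)(0.00) = 0.0350
  C_21 = −[(-0.35)(0.65) − (-0.35)(-0.35)] = 0.3500
  C_22 = (0.90)(0.65) − (-0.35)(0.00) = 0.5850
  C_23 = −[(0.90)(-0.35) − (-0.35)(0.00)] = 0.3150
  C_31 = (-0.35)(-0.20) − (-0.35)(0.80) = 0.3500
  C_32 = −[(0.90)(-0.20) − (-0.35)(-0.10)] = 0.2150
  C_33 = (0.90)(0.80) − (-0.35)(-0.10) = 0.6850
det(I−A) = Σ_j (I−A)_1j·C_1j = (0.90)(0.4500) + (-0.35)(0.0650) + (-0.35)(0.0350) = 0.3700
adj(I−A) = Cᵀ =
  [ 0.4500   0.3500   0.3500]
  [ 0.0650   0.5850   0.2150]
  [ 0.0350   0.3150   0.6850]
(I − A)⁻¹ = adj(I−A) / det(I−A) ≈
  [   1.2162     0.9459     0.9459]
  [   0.1757     1.5811     0.5811]
  [   0.0946     0.8514     1.8514]
Δx = (I − A)⁻¹ Δd with Δd having +50 in the Printing component and 0 elsewhere.
So Δx_T = L_TP · (+50), where L_TP = adj(I−A)_TP / det(I−A) = 0.3500 / 0.3700.
Δx_T = 0.3500 × (+50) / 0.3700 = 17.50 / 0.3700 ≈ 47.30.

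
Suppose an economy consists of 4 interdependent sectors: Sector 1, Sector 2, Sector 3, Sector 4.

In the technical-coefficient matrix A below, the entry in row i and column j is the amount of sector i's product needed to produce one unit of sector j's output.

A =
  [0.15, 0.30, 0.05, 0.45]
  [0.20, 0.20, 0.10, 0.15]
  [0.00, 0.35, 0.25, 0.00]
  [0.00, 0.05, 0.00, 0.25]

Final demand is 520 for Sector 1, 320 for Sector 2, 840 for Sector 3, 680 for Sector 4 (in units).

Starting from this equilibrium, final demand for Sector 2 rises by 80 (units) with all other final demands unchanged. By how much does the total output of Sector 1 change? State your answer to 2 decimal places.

Δx_1 = 50.37

I − A =
  [   0.85    -0.30    -0.05    -0.45]
  [  -0.20     0.80    -0.10    -0.15]
  [   0.00    -0.35     0.75     0.00]
  [   0.00    -0.05     0.00     0.75]
Compute the cofactors C_ij = (−1)^(i+j)·(3×3 minor ij) of I−A; the adjugate is their transpose:
adj(I−A) = Cᵀ =
  [ 0.418125   0.198750   0.054375   0.290625]
  [ 0.112500   0.478125   0.071250   0.163125]
  [ 0.052500   0.223125   0.454125   0.076125]
  [ 0.007500   0.031875   0.004750   0.431750]
det(I−A) = Σ_j (I−A)_1j·C_1j = (0.85)(0.418125) + (-0.30)(0.112500) + (-0.05)(0.052500) + (-0.45)(0.007500) = 0.31565625
(I − A)⁻¹ = adj(I−A) / det(I−A) ≈
  [   1.3246     0.6296     0.1723     0.9207]
  [   0.3564     1.5147     0.2257     0.5168]
  [   0.1663     0.7069     1.4387     0.2412]
  [   0.0238     0.1010     0.0150     1.3678]
Δx = (I − A)⁻¹ Δd with Δd having +80 in the Sector 2 component and 0 elsewhere.
So Δx_1 = L_12 · (+80), where L_12 = adj(I−A)_12 / det(I−A) = 0.198750 / 0.31565625.
Δx_1 = 0.198750 × (+80) / 0.31565625 = 15.90 / 0.31565625 ≈ 50.37.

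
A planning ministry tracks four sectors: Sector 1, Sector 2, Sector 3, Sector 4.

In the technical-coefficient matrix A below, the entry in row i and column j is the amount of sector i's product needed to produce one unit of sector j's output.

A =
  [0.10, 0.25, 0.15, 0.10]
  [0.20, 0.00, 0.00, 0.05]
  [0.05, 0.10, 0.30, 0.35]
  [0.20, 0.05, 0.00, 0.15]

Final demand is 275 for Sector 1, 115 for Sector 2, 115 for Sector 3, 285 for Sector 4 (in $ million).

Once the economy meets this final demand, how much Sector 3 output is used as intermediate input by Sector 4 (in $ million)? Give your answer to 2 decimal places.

z_34 = 163.59

I − A =
  [   0.90    -0.25    -0.15    -0.10]
  [  -0.20     1.00     0.00    -0.05]
  [  -0.05    -0.10     0.70    -0.35]
  [  -0.20    -0.05     0.00     0.85]
Compute the cofactors C_ij = (−1)^(i+j)·(3×3 minor ij) of I−A; the adjugate is their transpose:
adj(I−A) = Cᵀ =
  [ 0.593250   0.167625   0.127125   0.132000]
  [ 0.126000   0.504625   0.027000   0.055625]
  [ 0.133875   0.118625   0.696750   0.309625]
  [ 0.147000   0.069125   0.031500   0.584500]
det(I−A) = Σ_j (I−A)_1j·C_1j = (0.90)(0.593250) + (-0.25)(0.126000) + (-0.15)(0.133875) + (-0.10)(0.147000) = 0.46764375
(I − A)⁻¹ = adj(I−A) / det(I−A) ≈
  [   1.2686     0.3584     0.2718     0.2823]
  [   0.2694     1.0791     0.0577     0.1189]
  [   0.2863     0.2537     1.4899     0.6621]
  [   0.3143     0.1478     0.0674     1.2499]
First solve x = (I − A)⁻¹ d = adj(I−A)·d / det(I−A); in particular x_4 = (0.147000·275 + 0.069125·115 + 0.031500·115 + 0.584500·285) / 0.46764375 = 218.579375 / 0.46764375 ≈ 467.4057.
Intermediate flow from 3 to 4: z_34 = a_34 · x_4 = 0.35 × 218.579375 / 0.46764375 = 76.50278125 / 0.46764375 ≈ 163.59.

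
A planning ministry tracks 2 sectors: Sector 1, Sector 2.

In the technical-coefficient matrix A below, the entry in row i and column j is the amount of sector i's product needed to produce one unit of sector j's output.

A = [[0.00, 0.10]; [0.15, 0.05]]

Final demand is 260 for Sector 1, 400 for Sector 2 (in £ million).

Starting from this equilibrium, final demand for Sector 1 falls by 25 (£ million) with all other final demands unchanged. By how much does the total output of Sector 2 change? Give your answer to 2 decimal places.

I − A =
  [   1.00    -0.10]
  [  -0.15     0.95]
det(I−A) = (1.00)(0.95) − (-0.10)(-0.15) = 0.9350
adj(I−A) = [[0.95, 0.10], [0.15, 1.00]]
(I − A)⁻¹ = adj(I−A) / det(I−A) ≈
  [   1.0160     0.1070]
  [   0.1604     1.0695]
Δx = (I − A)⁻¹ Δd with Δd having -25 in the Sector 1 component and 0 elsewhere.
So Δx_2 = L_21 · (-25), where L_21 = adj(I−A)_21 / det(I−A) = 0.15 / 0.9350.
Δx_2 = 0.15 × (-25) / 0.9350 = -3.75 / 0.9350 ≈ -4.01.

Δx_2 = -4.01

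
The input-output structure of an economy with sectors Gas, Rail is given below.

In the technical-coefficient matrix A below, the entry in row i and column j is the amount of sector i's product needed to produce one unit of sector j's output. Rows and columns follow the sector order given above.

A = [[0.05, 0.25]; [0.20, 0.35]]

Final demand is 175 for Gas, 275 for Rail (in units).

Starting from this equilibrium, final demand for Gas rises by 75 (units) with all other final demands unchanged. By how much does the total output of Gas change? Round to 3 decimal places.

I − A =
  [   0.95    -0.25]
  [  -0.20     0.65]
det(I−A) = (0.95)(0.65) − (-0.25)(-0.20) = 0.5675
adj(I−A) = [[0.65, 0.25], [0.20, 0.95]]
(I − A)⁻¹ = adj(I−A) / det(I−A) ≈
  [   1.1454     0.4405]
  [   0.3524     1.6740]
Δx = (I − A)⁻¹ Δd with Δd having +75 in the Gas component and 0 elsewhere.
So Δx_G = L_GG · (+75), where L_GG = adj(I−A)_GG / det(I−A) = 0.65 / 0.5675.
Δx_G = 0.65 × (+75) / 0.5675 = 48.75 / 0.5675 ≈ 85.903.

Δx_G = 85.903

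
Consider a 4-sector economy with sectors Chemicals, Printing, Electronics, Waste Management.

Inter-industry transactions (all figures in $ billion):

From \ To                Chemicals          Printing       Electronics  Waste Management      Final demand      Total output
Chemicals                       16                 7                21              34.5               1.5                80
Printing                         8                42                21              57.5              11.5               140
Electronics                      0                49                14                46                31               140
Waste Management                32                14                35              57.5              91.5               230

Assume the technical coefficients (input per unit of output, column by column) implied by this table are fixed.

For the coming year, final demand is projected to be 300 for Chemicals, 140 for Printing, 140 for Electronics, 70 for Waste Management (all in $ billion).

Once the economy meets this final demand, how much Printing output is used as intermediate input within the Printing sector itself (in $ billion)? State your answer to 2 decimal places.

z_22 = 204.56

Technical coefficients a_ij = z_ij / X_j:
  a_11 = 16/80 = 0.20, a_21 = 8/80 = 0.10, a_31 = 0/80 = 0.00, a_41 = 32/80 = 0.40
  a_12 = 7/140 = 0.05, a_22 = 42/140 = 0.30, a_32 = 49/140 = 0.35, a_42 = 14/140 = 0.10
  a_13 = 21/140 = 0.15, a_23 = 21/140 = 0.15, a_33 = 14/140 = 0.10, a_43 = 35/140 = 0.25
  a_14 = 34.5/230 = 0.15, a_24 = 57.5/230 = 0.25, a_34 = 46/230 = 0.20, a_44 = 57.5/230 = 0.25
I − A =
  [   0.80    -0.05    -0.15    -0.15]
  [  -0.10     0.70    -0.15    -0.25]
  [   0.00    -0.35     0.90    -0.20]
  [  -0.40    -0.10    -0.25     0.75]
Compute the cofactors C_ij = (−1)^(i+j)·(3×3 minor ij) of I−A; the adjugate is their transpose:
adj(I−A) = Cᵀ =
  [ 0.35075   0.10025   0.11225   0.13350]
  [ 0.16450   0.43400   0.16100   0.22050]
  [ 0.11925   0.20900   0.34775   0.18625]
  [ 0.24875   0.18100   0.19725   0.45225]
det(I−A) = Σ_j (I−A)_1j·C_1j = (0.80)(0.35075) + (-0.05)(0.16450) + (-0.15)(0.11925) + (-0.15)(0.24875) = 0.217175
(I − A)⁻¹ = adj(I−A) / det(I−A) ≈
  [   1.6151     0.4616     0.5169     0.6147]
  [   0.7575     1.9984     0.7413     1.0153]
  [   0.5491     0.9624     1.6012     0.8576]
  [   1.1454     0.8334     0.9083     2.0824]
First solve x = (I − A)⁻¹ d = adj(I−A)·d / det(I−A); in particular x_2 = (0.16450·300 + 0.43400·140 + 0.16100·140 + 0.22050·70) / 0.217175 = 148.085 / 0.217175 ≈ 681.8695.
Intermediate flow from 2 to 2: z_22 = a_22 · x_2 = 0.30 × 148.085 / 0.217175 = 44.4255 / 0.217175 ≈ 204.56.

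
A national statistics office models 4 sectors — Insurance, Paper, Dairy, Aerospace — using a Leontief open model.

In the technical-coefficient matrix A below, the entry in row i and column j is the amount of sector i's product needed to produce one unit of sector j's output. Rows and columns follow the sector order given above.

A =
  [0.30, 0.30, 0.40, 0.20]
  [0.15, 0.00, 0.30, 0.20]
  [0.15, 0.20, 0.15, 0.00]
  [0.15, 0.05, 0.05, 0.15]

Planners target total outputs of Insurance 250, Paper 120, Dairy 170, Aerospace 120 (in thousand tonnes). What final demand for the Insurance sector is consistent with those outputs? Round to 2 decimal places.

I − A =
  [   0.70    -0.30    -0.40    -0.20]
  [  -0.15     1.00    -0.30    -0.20]
  [  -0.15    -0.20     0.85     0.00]
  [  -0.15    -0.05    -0.05     0.85]
d = (I − A) x:
  d_1 = (+0.70)·250 + (-0.30)·120 + (-0.40)·170 + (-0.20)·120 = 47.00
  d_2 = (-0.15)·250 + (+1.00)·120 + (-0.30)·170 + (-0.20)·120 = 7.50
  d_3 = (-0.15)·250 + (-0.20)·120 + (+0.85)·170 + (+0.00)·120 = 83.00
  d_4 = (-0.15)·250 + (-0.05)·120 + (-0.05)·170 + (+0.85)·120 = 50.00

d_1 = 47.00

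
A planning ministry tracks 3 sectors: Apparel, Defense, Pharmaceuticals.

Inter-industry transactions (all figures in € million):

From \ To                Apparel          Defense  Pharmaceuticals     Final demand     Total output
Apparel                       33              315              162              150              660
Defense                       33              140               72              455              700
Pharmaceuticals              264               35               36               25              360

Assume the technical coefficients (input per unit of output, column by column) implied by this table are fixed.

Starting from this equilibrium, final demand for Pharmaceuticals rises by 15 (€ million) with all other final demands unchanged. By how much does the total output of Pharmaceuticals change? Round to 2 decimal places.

Technical coefficients a_ij = z_ij / X_j:
  a_AA = 33/660 = 0.05, a_DA = 33/660 = 0.05, a_PA = 264/660 = 0.40
  a_AD = 315/700 = 0.45, a_DD = 140/700 = 0.20, a_PD = 35/700 = 0.05
  a_AP = 162/360 = 0.45, a_DP = 72/360 = 0.20, a_PP = 36/360 = 0.10
I − A =
  [   0.95    -0.45    -0.45]
  [  -0.05     0.80    -0.20]
  [  -0.40    -0.05     0.90]
Cofactors of I−A, C_ij = (−1)^(i+j)·(minor ij) (rows/columns in the sector order above):
  C_11 = (0.80)(0.90) − (-0.20)(-0.05) = 0.7100
  C_12 = −[(-0.05)(0.90) − (-0.20)(-0.40)] = 0.1250
  C_13 = (-0.05)(-0.05) − (0.80)(-0.40) = 0.3225
  C_21 = −[(-0.45)(0.90) − (-0.45)(-0.05)] = 0.4275
  C_22 = (0.95)(0.90) − (-0.45)(-0.40) = 0.6750
  C_23 = −[(0.95)(-0.05) − (-0.45)(-0.40)] = 0.2275
  C_31 = (-0.45)(-0.20) − (-0.45)(0.80) = 0.4500
  C_32 = −[(0.95)(-0.20) − (-0.45)(-0.05)] = 0.2125
  C_33 = (0.95)(0.80) − (-0.45)(-0.05) = 0.7375
det(I−A) = Σ_j (I−A)_1j·C_1j = (0.95)(0.7100) + (-0.45)(0.1250) + (-0.45)(0.3225) = 0.473125
adj(I−A) = Cᵀ =
  [ 0.7100   0.4275   0.4500]
  [ 0.1250   0.6750   0.2125]
  [ 0.3225   0.2275   0.7375]
(I − A)⁻¹ = adj(I−A) / det(I−A) ≈
  [   1.5007     0.9036     0.9511]
  [   0.2642     1.4267     0.4491]
  [   0.6816     0.4808     1.5588]
Δx = (I − A)⁻¹ Δd with Δd having +15 in the Pharmaceuticals component and 0 elsewhere.
So Δx_P = L_PP · (+15), where L_PP = adj(I−A)_PP / det(I−A) = 0.7375 / 0.473125.
Δx_P = 0.7375 × (+15) / 0.473125 = 11.0625 / 0.473125 ≈ 23.38.

Δx_P = 23.38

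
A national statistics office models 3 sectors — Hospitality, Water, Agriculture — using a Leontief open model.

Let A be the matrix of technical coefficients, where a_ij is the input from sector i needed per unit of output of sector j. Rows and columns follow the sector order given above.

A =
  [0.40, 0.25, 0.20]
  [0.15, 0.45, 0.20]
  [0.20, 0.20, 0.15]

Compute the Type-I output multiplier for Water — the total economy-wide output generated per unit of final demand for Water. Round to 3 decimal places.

I − A =
  [   0.60    -0.25    -0.20]
  [  -0.15     0.55    -0.20]
  [  -0.20    -0.20     0.85]
Cofactors of I−A, C_ij = (−1)^(i+j)·(minor ij) (rows/columns in the sector order above):
  C_11 = (0.55)(0.85) − (-0.20)(-0.20) = 0.4275
  C_12 = −[(-0.15)(0.85) − (-0.20)(-0.20)] = 0.1675
  C_13 = (-0.15)(-0.20) − (0.55)(-0.20) = 0.1400
  C_21 = −[(-0.25)(0.85) − (-0.20)(-0.20)] = 0.2525
  C_22 = (0.60)(0.85) − (-0.20)(-0.20) = 0.4700
  C_23 = −[(0.60)(-0.20) − (-0.25)(-0.20)] = 0.1700
  C_31 = (-0.25)(-0.20) − (-0.20)(0.55) = 0.1600
  C_32 = −[(0.60)(-0.20) − (-0.20)(-0.15)] = 0.1500
  C_33 = (0.60)(0.55) − (-0.25)(-0.15) = 0.2925
det(I−A) = Σ_j (I−A)_1j·C_1j = (0.60)(0.4275) + (-0.25)(0.1675) + (-0.20)(0.1400) = 0.186625
adj(I−A) = Cᵀ =
  [ 0.4275   0.2525   0.1600]
  [ 0.1675   0.4700   0.1500]
  [ 0.1400   0.1700   0.2925]
(I − A)⁻¹ = adj(I−A) / det(I−A) ≈
  [   2.2907     1.3530     0.8573]
  [   0.8975     2.5184     0.8038]
  [   0.7502     0.9109     1.5673]
The output multiplier for sector j is the column-j sum of the Leontief inverse (I − A)⁻¹ = adj(I−A) / det(I−A).
Column W of adj(I−A): (0.2525, 0.4700, 0.1700); det(I−A) = 0.186625.
m_W = (0.2525 + 0.4700 + 0.1700) / 0.186625 = 0.8925 / 0.186625 ≈ 4.782.

m_W = 4.782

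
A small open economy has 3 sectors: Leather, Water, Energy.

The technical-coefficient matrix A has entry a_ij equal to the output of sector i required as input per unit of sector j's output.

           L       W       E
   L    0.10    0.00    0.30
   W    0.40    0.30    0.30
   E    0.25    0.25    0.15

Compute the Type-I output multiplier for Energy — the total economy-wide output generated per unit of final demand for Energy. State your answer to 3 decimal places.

I − A =
  [   0.90     0.00    -0.30]
  [  -0.40     0.70    -0.30]
  [  -0.25    -0.25     0.85]
Cofactors of I−A, C_ij = (−1)^(i+j)·(minor ij) (rows/columns in the sector order above):
  C_11 = (0.70)(0.85) − (-0.30)(-0.25) = 0.5200
  C_12 = −[(-0.40)(0.85) − (-0.30)(-0.25)] = 0.4150
  C_13 = (-0.40)(-0.25) − (0.70)(-0.25) = 0.2750
  C_21 = −[(0.00)(0.85) − (-0.30)(-0.25)] = 0.0750
  C_22 = (0.90)(0.85) − (-0.30)(-0.25) = 0.6900
  C_23 = −[(0.90)(-0.25) − (0.00)(-0.25)] = 0.2250
  C_31 = (0.00)(-0.30) − (-0.30)(0.70) = 0.2100
  C_32 = −[(0.90)(-0.30) − (-0.30)(-0.40)] = 0.3900
  C_33 = (0.90)(0.70) − (0.00)(-0.40) = 0.6300
det(I−A) = Σ_j (I−A)_1j·C_1j = (0.90)(0.5200) + (0.00)(0.4150) + (-0.30)(0.2750) = 0.3855
adj(I−A) = Cᵀ =
  [ 0.5200   0.0750   0.2100]
  [ 0.4150   0.6900   0.3900]
  [ 0.2750   0.2250   0.6300]
(I − A)⁻¹ = adj(I−A) / det(I−A) ≈
  [   1.3489     0.1946     0.5447]
  [   1.0765     1.7899     1.0117]
  [   0.7134     0.5837     1.6342]
The output multiplier for sector j is the column-j sum of the Leontief inverse (I − A)⁻¹ = adj(I−A) / det(I−A).
Column E of adj(I−A): (0.2100, 0.3900, 0.6300); det(I−A) = 0.3855.
m_E = (0.2100 + 0.3900 + 0.6300) / 0.3855 = 1.23 / 0.3855 ≈ 3.191.

m_E = 3.191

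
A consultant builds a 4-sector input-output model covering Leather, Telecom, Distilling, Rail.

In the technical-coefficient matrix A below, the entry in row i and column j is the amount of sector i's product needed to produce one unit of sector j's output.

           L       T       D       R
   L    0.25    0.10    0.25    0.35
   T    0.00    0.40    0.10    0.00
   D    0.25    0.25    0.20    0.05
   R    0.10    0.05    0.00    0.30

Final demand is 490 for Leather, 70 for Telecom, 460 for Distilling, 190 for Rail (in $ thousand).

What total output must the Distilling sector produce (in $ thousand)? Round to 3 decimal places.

x_D = 1098.992

I − A =
  [   0.75    -0.10    -0.25    -0.35]
  [   0.00     0.60    -0.10     0.00]
  [  -0.25    -0.25     0.80    -0.05]
  [  -0.10    -0.05     0.00     0.70]
Compute the cofactors C_ij = (−1)^(i+j)·(3×3 minor ij) of I−A; the adjugate is their transpose:
adj(I−A) = Cᵀ =
  [ 0.318250   0.114375   0.113750   0.167250]
  [ 0.018000   0.347000   0.049000   0.012500]
  [ 0.108000   0.146750   0.294000   0.075000]
  [ 0.046750   0.041125   0.019750   0.301250]
det(I−A) = Σ_j (I−A)_1j·C_1j = (0.75)(0.318250) + (-0.10)(0.018000) + (-0.25)(0.108000) + (-0.35)(0.046750) = 0.193525
(I − A)⁻¹ = adj(I−A) / det(I−A) ≈
  [   1.6445     0.5910     0.5878     0.8642]
  [   0.0930     1.7930     0.2532     0.0646]
  [   0.5581     0.7583     1.5192     0.3875]
  [   0.2416     0.2125     0.1021     1.5566]
x = (I − A)⁻¹ d = adj(I−A)·d / det(I−A), with det(I−A) = 0.193525:
  x_L = (0.318250·490 + 0.114375·70 + 0.113750·460 + 0.167250·190) / 0.193525 = 248.05125 / 0.193525 ≈ 1281.753
  x_T = (0.018000·490 + 0.347000·70 + 0.049000·460 + 0.012500·190) / 0.193525 = 58.025 / 0.193525 ≈ 299.832
  x_D = (0.108000·490 + 0.146750·70 + 0.294000·460 + 0.075000·190) / 0.193525 = 212.6825 / 0.193525 ≈ 1098.992
  x_R = (0.046750·490 + 0.041125·70 + 0.019750·460 + 0.301250·190) / 0.193525 = 92.10875 / 0.193525 ≈ 475.953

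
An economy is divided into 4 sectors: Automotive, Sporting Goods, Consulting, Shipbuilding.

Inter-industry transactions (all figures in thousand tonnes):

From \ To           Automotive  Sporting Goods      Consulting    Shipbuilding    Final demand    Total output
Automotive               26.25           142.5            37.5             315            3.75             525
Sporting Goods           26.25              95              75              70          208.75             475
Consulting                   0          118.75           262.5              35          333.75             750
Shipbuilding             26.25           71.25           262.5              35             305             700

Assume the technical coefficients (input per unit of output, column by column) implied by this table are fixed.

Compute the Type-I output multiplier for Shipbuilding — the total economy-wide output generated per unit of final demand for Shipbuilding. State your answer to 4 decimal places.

Technical coefficients a_ij = z_ij / X_j:
  a_11 = 26.25/525 = 0.05, a_21 = 26.25/525 = 0.05, a_31 = 0/525 = 0.00, a_41 = 26.25/525 = 0.05
  a_12 = 142.5/475 = 0.30, a_22 = 95/475 = 0.20, a_32 = 118.75/475 = 0.25, a_42 = 71.25/475 = 0.15
  a_13 = 37.5/750 = 0.05, a_23 = 75/750 = 0.10, a_33 = 262.5/750 = 0.35, a_43 = 262.5/750 = 0.35
  a_14 = 315/700 = 0.45, a_24 = 70/700 = 0.10, a_34 = 35/700 = 0.05, a_44 = 35/700 = 0.05
I − A =
  [   0.95    -0.30    -0.05    -0.45]
  [  -0.05     0.80    -0.10    -0.10]
  [   0.00    -0.25     0.65    -0.05]
  [  -0.05    -0.15    -0.35     0.95]
Compute the cofactors C_ij = (−1)^(i+j)·(3×3 minor ij) of I−A; the adjugate is their transpose:
adj(I−A) = Cᵀ =
  [ 0.437000   0.275500   0.209000   0.247000]
  [ 0.033500   0.555250   0.131750   0.081250]
  [ 0.015500   0.227875   0.670625   0.066625]
  [ 0.034000   0.186125   0.278875   0.459875]
det(I−A) = Σ_j (I−A)_1j·C_1j = (0.95)(0.437000) + (-0.30)(0.033500) + (-0.05)(0.015500) + (-0.45)(0.034000) = 0.389025
(I − A)⁻¹ = adj(I−A) / det(I−A) ≈
  [   1.12332     0.70818     0.53724     0.63492]
  [   0.08611     1.42729     0.33867     0.20886]
  [   0.03984     0.58576     1.72386     0.17126]
  [   0.08740     0.47844     0.71686     1.18212]
The output multiplier for sector j is the column-j sum of the Leontief inverse (I − A)⁻¹ = adj(I−A) / det(I−A).
Column 4 of adj(I−A): (0.247000, 0.081250, 0.066625, 0.459875); det(I−A) = 0.389025.
m_4 = (0.247000 + 0.081250 + 0.066625 + 0.459875) / 0.389025 = 0.85475 / 0.389025 ≈ 2.1972.

m_4 = 2.1972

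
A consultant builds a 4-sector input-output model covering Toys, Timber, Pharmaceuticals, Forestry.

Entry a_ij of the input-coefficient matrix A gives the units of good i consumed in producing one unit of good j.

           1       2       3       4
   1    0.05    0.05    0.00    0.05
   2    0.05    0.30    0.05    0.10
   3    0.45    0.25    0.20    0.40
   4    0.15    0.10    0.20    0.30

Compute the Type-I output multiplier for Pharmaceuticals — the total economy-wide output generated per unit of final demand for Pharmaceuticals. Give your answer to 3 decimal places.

I − A =
  [   0.95    -0.05     0.00    -0.05]
  [  -0.05     0.70    -0.05    -0.10]
  [  -0.45    -0.25     0.80    -0.40]
  [  -0.15    -0.10    -0.20     0.70]
Compute the cofactors C_ij = (−1)^(i+j)·(3×3 minor ij) of I−A; the adjugate is their transpose:
adj(I−A) = Cᵀ =
  [ 0.312250   0.030500   0.010000   0.032375]
  [ 0.063750   0.445500   0.052375   0.098125]
  [ 0.272500   0.223375   0.448000   0.307375]
  [ 0.153875   0.134000   0.137625   0.517000]
det(I−A) = Σ_j (I−A)_1j·C_1j = (0.95)(0.312250) + (-0.05)(0.063750) + (0.00)(0.272500) + (-0.05)(0.153875) = 0.28575625
(I − A)⁻¹ = adj(I−A) / det(I−A) ≈
  [   1.0927     0.1067     0.0350     0.1133]
  [   0.2231     1.5590     0.1833     0.3434]
  [   0.9536     0.7817     1.5678     1.0757]
  [   0.5385     0.4689     0.4816     1.8092]
The output multiplier for sector j is the column-j sum of the Leontief inverse (I − A)⁻¹ = adj(I−A) / det(I−A).
Column 3 of adj(I−A): (0.010000, 0.052375, 0.448000, 0.137625); det(I−A) = 0.28575625.
m_3 = (0.010000 + 0.052375 + 0.448000 + 0.137625) / 0.28575625 = 0.648 / 0.28575625 ≈ 2.268.

m_3 = 2.268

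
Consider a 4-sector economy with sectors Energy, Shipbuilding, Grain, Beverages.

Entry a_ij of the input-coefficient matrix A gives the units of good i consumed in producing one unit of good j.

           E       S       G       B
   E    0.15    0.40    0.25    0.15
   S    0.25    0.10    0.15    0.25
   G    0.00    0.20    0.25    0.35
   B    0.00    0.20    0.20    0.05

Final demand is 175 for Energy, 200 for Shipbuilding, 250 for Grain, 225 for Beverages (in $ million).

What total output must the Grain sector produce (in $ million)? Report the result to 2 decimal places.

x_G = 801.03

I − A =
  [   0.85    -0.40    -0.25    -0.15]
  [  -0.25     0.90    -0.15    -0.25]
  [   0.00    -0.20     0.75    -0.35]
  [   0.00    -0.20    -0.20     0.95]
Compute the cofactors C_ij = (−1)^(i+j)·(3×3 minor ij) of I−A; the adjugate is their transpose:
adj(I−A) = Cᵀ =
  [ 0.491750   0.350500   0.309750   0.284000]
  [ 0.160625   0.546125   0.230500   0.254000]
  [ 0.065000   0.221000   0.581750   0.282750]
  [ 0.047500   0.161500   0.171000   0.460750]
det(I−A) = Σ_j (I−A)_1j·C_1j = (0.85)(0.491750) + (-0.40)(0.160625) + (-0.25)(0.065000) + (-0.15)(0.047500) = 0.3303625
(I − A)⁻¹ = adj(I−A) / det(I−A) ≈
  [   1.4885     1.0610     0.9376     0.8597]
  [   0.4862     1.6531     0.6977     0.7689]
  [   0.1968     0.6690     1.7609     0.8559]
  [   0.1438     0.4889     0.5176     1.3947]
x = (I − A)⁻¹ d = adj(I−A)·d / det(I−A), with det(I−A) = 0.3303625:
  x_E = (0.491750·175 + 0.350500·200 + 0.309750·250 + 0.284000·225) / 0.3303625 = 297.49375 / 0.3303625 ≈ 900.51
  x_S = (0.160625·175 + 0.546125·200 + 0.230500·250 + 0.254000·225) / 0.3303625 = 252.109375 / 0.3303625 ≈ 763.13
  x_G = (0.065000·175 + 0.221000·200 + 0.581750·250 + 0.282750·225) / 0.3303625 = 264.63125 / 0.3303625 ≈ 801.03
  x_B = (0.047500·175 + 0.161500·200 + 0.171000·250 + 0.460750·225) / 0.3303625 = 187.03125 / 0.3303625 ≈ 566.14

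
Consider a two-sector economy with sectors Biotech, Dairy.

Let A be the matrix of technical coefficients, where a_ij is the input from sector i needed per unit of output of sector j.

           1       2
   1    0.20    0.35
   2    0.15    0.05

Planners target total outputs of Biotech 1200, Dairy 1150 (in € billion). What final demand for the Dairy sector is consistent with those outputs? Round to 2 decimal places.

d_2 = 912.50

I − A =
  [   0.80    -0.35]
  [  -0.15     0.95]
d = (I − A) x:
  d_1 = (+0.80)·1200 + (-0.35)·1150 = 557.50
  d_2 = (-0.15)·1200 + (+0.95)·1150 = 912.50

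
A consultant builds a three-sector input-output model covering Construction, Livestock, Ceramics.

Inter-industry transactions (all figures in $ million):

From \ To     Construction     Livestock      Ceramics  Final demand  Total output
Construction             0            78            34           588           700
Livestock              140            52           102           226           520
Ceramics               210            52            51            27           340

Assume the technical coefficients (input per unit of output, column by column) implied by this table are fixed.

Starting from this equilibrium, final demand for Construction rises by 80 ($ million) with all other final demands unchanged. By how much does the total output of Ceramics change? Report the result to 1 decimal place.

Δx_3 = 34.8

Technical coefficients a_ij = z_ij / X_j:
  a_11 = 0/700 = 0.00, a_21 = 140/700 = 0.20, a_31 = 210/700 = 0.30
  a_12 = 78/520 = 0.15, a_22 = 52/520 = 0.10, a_32 = 52/520 = 0.10
  a_13 = 34/340 = 0.10, a_23 = 102/340 = 0.30, a_33 = 51/340 = 0.15
I − A =
  [   1.00    -0.15    -0.10]
  [  -0.20     0.90    -0.30]
  [  -0.30    -0.10     0.85]
Cofactors of I−A, C_ij = (−1)^(i+j)·(minor ij) (rows/columns in the sector order above):
  C_11 = (0.90)(0.85) − (-0.30)(-0.10) = 0.7350
  C_12 = −[(-0.20)(0.85) − (-0.30)(-0.30)] = 0.2600
  C_13 = (-0.20)(-0.10) − (0.90)(-0.30) = 0.2900
  C_21 = −[(-0.15)(0.85) − (-0.10)(-0.10)] = 0.1375
  C_22 = (1.00)(0.85) − (-0.10)(-0.30) = 0.8200
  C_23 = −[(1.00)(-0.10) − (-0.15)(-0.30)] = 0.1450
  C_31 = (-0.15)(-0.30) − (-0.10)(0.90) = 0.1350
  C_32 = −[(1.00)(-0.30) − (-0.10)(-0.20)] = 0.3200
  C_33 = (1.00)(0.90) − (-0.15)(-0.20) = 0.8700
det(I−A) = Σ_j (I−A)_1j·C_1j = (1.00)(0.7350) + (-0.15)(0.2600) + (-0.10)(0.2900) = 0.6670
adj(I−A) = Cᵀ =
  [ 0.7350   0.1375   0.1350]
  [ 0.2600   0.8200   0.3200]
  [ 0.2900   0.1450   0.8700]
(I − A)⁻¹ = adj(I−A) / det(I−A) ≈
  [   1.1019     0.2061     0.2024]
  [   0.3898     1.2294     0.4798]
  [   0.4348     0.2174     1.3043]
Δx = (I − A)⁻¹ Δd with Δd having +80 in the Construction component and 0 elsewhere.
So Δx_3 = L_31 · (+80), where L_31 = adj(I−A)_31 / det(I−A) = 0.2900 / 0.6670.
Δx_3 = 0.2900 × (+80) / 0.6670 = 23.20 / 0.6670 ≈ 34.8.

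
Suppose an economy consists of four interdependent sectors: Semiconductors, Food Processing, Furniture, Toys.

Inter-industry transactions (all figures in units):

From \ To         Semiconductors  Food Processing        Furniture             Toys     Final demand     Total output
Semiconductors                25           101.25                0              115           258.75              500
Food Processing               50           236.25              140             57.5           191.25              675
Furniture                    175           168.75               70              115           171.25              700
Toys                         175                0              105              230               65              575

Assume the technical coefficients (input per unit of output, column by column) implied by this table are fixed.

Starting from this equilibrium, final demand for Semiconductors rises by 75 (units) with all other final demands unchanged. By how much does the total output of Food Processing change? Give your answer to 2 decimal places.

Δx_2 = 49.85

Technical coefficients a_ij = z_ij / X_j:
  a_11 = 25/500 = 0.05, a_21 = 50/500 = 0.10, a_31 = 175/500 = 0.35, a_41 = 175/500 = 0.35
  a_12 = 101.25/675 = 0.15, a_22 = 236.25/675 = 0.35, a_32 = 168.75/675 = 0.25, a_42 = 0/675 = 0.00
  a_13 = 0/700 = 0.00, a_23 = 140/700 = 0.20, a_33 = 70/700 = 0.10, a_43 = 105/700 = 0.15
  a_14 = 115/575 = 0.20, a_24 = 57.5/575 = 0.10, a_34 = 115/575 = 0.20, a_44 = 230/575 = 0.40
I − A =
  [   0.95    -0.15     0.00    -0.20]
  [  -0.10     0.65    -0.20    -0.10]
  [  -0.35    -0.25     0.90    -0.20]
  [  -0.35     0.00    -0.15     0.60]
Compute the cofactors C_ij = (−1)^(i+j)·(3×3 minor ij) of I−A; the adjugate is their transpose:
adj(I−A) = Cᵀ =
  [ 0.297750   0.084000   0.039750   0.126500]
  [ 0.143750   0.411000   0.117250   0.155500]
  [ 0.205750   0.167000   0.310750   0.200000]
  [ 0.225125   0.090750   0.100875   0.484250]
det(I−A) = Σ_j (I−A)_1j·C_1j = (0.95)(0.297750) + (-0.15)(0.143750) + (0.00)(0.205750) + (-0.20)(0.225125) = 0.216275
(I − A)⁻¹ = adj(I−A) / det(I−A) ≈
  [   1.3767     0.3884     0.1838     0.5849]
  [   0.6647     1.9004     0.5421     0.7190]
  [   0.9513     0.7722     1.4368     0.9247]
  [   1.0409     0.4196     0.4664     2.2390]
Δx = (I − A)⁻¹ Δd with Δd having +75 in the Semiconductors component and 0 elsewhere.
So Δx_2 = L_21 · (+75), where L_21 = adj(I−A)_21 / det(I−A) = 0.143750 / 0.216275.
Δx_2 = 0.143750 × (+75) / 0.216275 = 10.78125 / 0.216275 ≈ 49.85.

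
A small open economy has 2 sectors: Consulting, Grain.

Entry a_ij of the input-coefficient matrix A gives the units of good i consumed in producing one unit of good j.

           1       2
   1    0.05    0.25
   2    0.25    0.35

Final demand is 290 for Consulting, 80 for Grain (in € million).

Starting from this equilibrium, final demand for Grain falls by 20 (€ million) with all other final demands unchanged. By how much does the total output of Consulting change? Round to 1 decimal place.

Δx_1 = -9.0

I − A =
  [   0.95    -0.25]
  [  -0.25     0.65]
det(I−A) = (0.95)(0.65) − (-0.25)(-0.25) = 0.5550
adj(I−A) = [[0.65, 0.25], [0.25, 0.95]]
(I − A)⁻¹ = adj(I−A) / det(I−A) ≈
  [   1.1712     0.4505]
  [   0.4505     1.7117]
Δx = (I − A)⁻¹ Δd with Δd having -20 in the Grain component and 0 elsewhere.
So Δx_1 = L_12 · (-20), where L_12 = adj(I−A)_12 / det(I−A) = 0.25 / 0.5550.
Δx_1 = 0.25 × (-20) / 0.5550 = -5.00 / 0.5550 ≈ -9.0.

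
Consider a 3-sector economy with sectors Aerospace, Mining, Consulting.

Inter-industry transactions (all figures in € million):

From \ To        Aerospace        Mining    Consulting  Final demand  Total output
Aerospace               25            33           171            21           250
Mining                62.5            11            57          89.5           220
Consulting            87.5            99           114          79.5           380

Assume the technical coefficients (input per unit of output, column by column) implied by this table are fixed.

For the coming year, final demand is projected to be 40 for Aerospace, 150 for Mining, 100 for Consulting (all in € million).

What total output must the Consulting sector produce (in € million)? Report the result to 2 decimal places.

x_3 = 554.35

Technical coefficients a_ij = z_ij / X_j:
  a_11 = 25/250 = 0.10, a_21 = 62.5/250 = 0.25, a_31 = 87.5/250 = 0.35
  a_12 = 33/220 = 0.15, a_22 = 11/220 = 0.05, a_32 = 99/220 = 0.45
  a_13 = 171/380 = 0.45, a_23 = 57/380 = 0.15, a_33 = 114/380 = 0.30
I − A =
  [   0.90    -0.15    -0.45]
  [  -0.25     0.95    -0.15]
  [  -0.35    -0.45     0.70]
Cofactors of I−A, C_ij = (−1)^(i+j)·(minor ij) (rows/columns in the sector order above):
  C_11 = (0.95)(0.70) − (-0.15)(-0.45) = 0.5975
  C_12 = −[(-0.25)(0.70) − (-0.15)(-0.35)] = 0.2275
  C_13 = (-0.25)(-0.45) − (0.95)(-0.35) = 0.4450
  C_21 = −[(-0.15)(0.70) − (-0.45)(-0.45)] = 0.3075
  C_22 = (0.90)(0.70) − (-0.45)(-0.35) = 0.4725
  C_23 = −[(0.90)(-0.45) − (-0.15)(-0.35)] = 0.4575
  C_31 = (-0.15)(-0.15) − (-0.45)(0.95) = 0.4500
  C_32 = −[(0.90)(-0.15) − (-0.45)(-0.25)] = 0.2475
  C_33 = (0.90)(0.95) − (-0.15)(-0.25) = 0.8175
det(I−A) = Σ_j (I−A)_1j·C_1j = (0.90)(0.5975) + (-0.15)(0.2275) + (-0.45)(0.4450) = 0.303375
adj(I−A) = Cᵀ =
  [ 0.5975   0.3075   0.4500]
  [ 0.2275   0.4725   0.2475]
  [ 0.4450   0.4575   0.8175]
(I − A)⁻¹ = adj(I−A) / det(I−A) ≈
  [   1.9695     1.0136     1.4833]
  [   0.7499     1.5575     0.8158]
  [   1.4668     1.5080     2.6947]
x = (I − A)⁻¹ d = adj(I−A)·d / det(I−A), with det(I−A) = 0.303375:
  x_1 = (0.5975·40 + 0.3075·150 + 0.4500·100) / 0.303375 = 115.025 / 0.303375 ≈ 379.15
  x_2 = (0.2275·40 + 0.4725·150 + 0.2475·100) / 0.303375 = 104.725 / 0.303375 ≈ 345.20
  x_3 = (0.4450·40 + 0.4575·150 + 0.8175·100) / 0.303375 = 168.175 / 0.303375 ≈ 554.35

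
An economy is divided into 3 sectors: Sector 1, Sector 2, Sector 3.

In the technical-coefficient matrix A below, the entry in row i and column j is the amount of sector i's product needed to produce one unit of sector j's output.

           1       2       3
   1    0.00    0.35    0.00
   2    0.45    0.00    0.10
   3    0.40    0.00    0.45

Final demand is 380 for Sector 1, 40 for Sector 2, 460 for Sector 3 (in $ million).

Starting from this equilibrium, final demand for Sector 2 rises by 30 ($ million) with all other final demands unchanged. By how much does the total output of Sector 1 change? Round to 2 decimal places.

Δx_1 = 12.85

I − A =
  [   1.00    -0.35     0.00]
  [  -0.45     1.00    -0.10]
  [  -0.40     0.00     0.55]
Cofactors of I−A, C_ij = (−1)^(i+j)·(minor ij) (rows/columns in the sector order above):
  C_11 = (1.00)(0.55) − (-0.10)(0.00) = 0.5500
  C_12 = −[(-0.45)(0.55) − (-0.10)(-0.40)] = 0.2875
  C_13 = (-0.45)(0.00) − (1.00)(-0.40) = 0.4000
  C_21 = −[(-0.35)(0.55) − (0.00)(0.00)] = 0.1925
  C_22 = (1.00)(0.55) − (0.00)(-0.40) = 0.5500
  C_23 = −[(1.00)(0.00) − (-0.35)(-0.40)] = 0.1400
  C_31 = (-0.35)(-0.10) − (0.00)(1.00) = 0.0350
  C_32 = −[(1.00)(-0.10) − (0.00)(-0.45)] = 0.1000
  C_33 = (1.00)(1.00) − (-0.35)(-0.45) = 0.8425
det(I−A) = Σ_j (I−A)_1j·C_1j = (1.00)(0.5500) + (-0.35)(0.2875) + (0.00)(0.4000) = 0.449375
adj(I−A) = Cᵀ =
  [ 0.5500   0.1925   0.0350]
  [ 0.2875   0.5500   0.1000]
  [ 0.4000   0.1400   0.8425]
(I − A)⁻¹ = adj(I−A) / det(I−A) ≈
  [   1.2239     0.4284     0.0779]
  [   0.6398     1.2239     0.2225]
  [   0.8901     0.3115     1.8748]
Δx = (I − A)⁻¹ Δd with Δd having +30 in the Sector 2 component and 0 elsewhere.
So Δx_1 = L_12 · (+30), where L_12 = adj(I−A)_12 / det(I−A) = 0.1925 / 0.449375.
Δx_1 = 0.1925 × (+30) / 0.449375 = 5.775 / 0.449375 ≈ 12.85.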